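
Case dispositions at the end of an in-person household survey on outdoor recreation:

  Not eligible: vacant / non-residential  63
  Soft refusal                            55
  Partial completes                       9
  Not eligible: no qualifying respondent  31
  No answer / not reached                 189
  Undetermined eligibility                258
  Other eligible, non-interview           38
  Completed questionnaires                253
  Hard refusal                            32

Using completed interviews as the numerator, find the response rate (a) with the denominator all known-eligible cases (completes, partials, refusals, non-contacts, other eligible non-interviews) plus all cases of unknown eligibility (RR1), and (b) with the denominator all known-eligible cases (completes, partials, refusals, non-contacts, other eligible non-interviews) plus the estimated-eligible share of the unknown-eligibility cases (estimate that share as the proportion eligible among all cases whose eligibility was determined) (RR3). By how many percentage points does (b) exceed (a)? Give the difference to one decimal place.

1.4

Refusal or break-off = 32 + 55 = 87
Not eligible = 31 + 63 = 94
Numerator: 253
Denom: 253 + 9 + 87 + 189 + 38 + 258 = 834
RR1 = 253 / 834 = 0.3034
Determined eligible: 253 + 9 + 87 + 189 + 38 = 576
e = 576 / (576 + 94) = 576 / 670 = 0.8597
Eligible share of unknowns: 0.8597 × 258 = 221.80
Denom: 576 + 221.80 = 797.80
RR3 = 253 / 797.80 = 0.3171
Difference = 31.71 − 30.34 = 1.37 percentage points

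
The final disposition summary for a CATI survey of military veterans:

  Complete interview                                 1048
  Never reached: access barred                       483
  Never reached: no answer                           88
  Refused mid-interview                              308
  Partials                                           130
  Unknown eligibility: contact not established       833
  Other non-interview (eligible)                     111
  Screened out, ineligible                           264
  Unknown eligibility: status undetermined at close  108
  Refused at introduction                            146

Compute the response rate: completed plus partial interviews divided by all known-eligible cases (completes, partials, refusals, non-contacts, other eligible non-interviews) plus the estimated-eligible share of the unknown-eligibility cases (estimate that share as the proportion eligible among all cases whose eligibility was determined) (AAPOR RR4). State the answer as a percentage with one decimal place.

37.3%

Refusal or break-off = 146 + 308 = 454
Never reached = 88 + 483 = 571
Unknown eligibility = 833 + 108 = 941
Numerator → 1048 + 130 = 1178
Known eligible → 1048 + 130 + 454 + 571 + 111 = 2314
e = 2314 / (2314 + 264) = 2314 / 2578 = 0.8976
Eligible share of unknowns → 0.8976 × 941 = 844.64
Base → 2314 + 844.64 = 3158.64
RR4 = 1178 / 3158.64 = 0.3729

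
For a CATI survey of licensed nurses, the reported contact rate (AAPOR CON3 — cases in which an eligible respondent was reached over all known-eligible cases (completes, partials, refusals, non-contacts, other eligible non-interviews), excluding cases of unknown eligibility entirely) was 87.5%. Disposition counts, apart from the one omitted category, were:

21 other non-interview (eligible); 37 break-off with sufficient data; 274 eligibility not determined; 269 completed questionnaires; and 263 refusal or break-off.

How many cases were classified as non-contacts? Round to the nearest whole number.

84

Numerator = 269 + 37 + 263 + 21 = 590
CON3 = 590 / D = 0.875
D = 590 / 0.875 = 674.3
Rest of base = 590
non-contacts = 674.3 − 590 ≈ 84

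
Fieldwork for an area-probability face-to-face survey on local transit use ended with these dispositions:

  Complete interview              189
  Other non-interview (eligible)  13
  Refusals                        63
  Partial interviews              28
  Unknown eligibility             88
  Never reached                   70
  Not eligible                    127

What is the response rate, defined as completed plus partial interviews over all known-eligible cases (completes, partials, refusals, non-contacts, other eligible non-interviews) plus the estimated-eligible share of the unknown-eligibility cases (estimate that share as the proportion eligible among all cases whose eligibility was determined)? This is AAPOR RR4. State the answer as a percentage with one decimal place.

Top → 189 + 28 = 217
Determined eligible → 189 + 28 + 63 + 70 + 13 = 363
e = 363 / (363 + 127) = 363 / 490 = 0.7408
Eligible share of unknowns → 0.7408 × 88 = 65.19
Denominator → 363 + 65.19 = 428.19
RR4 = 217 / 428.19 = 0.5068

50.7%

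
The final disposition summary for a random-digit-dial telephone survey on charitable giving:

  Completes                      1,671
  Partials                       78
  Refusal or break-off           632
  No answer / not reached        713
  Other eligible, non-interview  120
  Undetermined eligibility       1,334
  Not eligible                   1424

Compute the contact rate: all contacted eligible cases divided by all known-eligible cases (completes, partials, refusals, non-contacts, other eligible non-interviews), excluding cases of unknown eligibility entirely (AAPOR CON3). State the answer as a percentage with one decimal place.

Num = 1671 + 78 + 632 + 120 = 2501
Denominator = 1671 + 78 + 632 + 713 + 120 = 3214
CON3 = 2501 / 3214 = 0.7782

77.8%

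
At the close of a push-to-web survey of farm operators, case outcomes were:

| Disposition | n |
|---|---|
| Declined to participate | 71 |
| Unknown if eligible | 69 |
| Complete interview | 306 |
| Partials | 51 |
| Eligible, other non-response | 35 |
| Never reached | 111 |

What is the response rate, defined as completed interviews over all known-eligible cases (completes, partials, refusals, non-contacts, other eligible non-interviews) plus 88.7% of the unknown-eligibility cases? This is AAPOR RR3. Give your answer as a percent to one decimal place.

48.2%

Num → 306
Eligible (known) → 306 + 51 + 71 + 111 + 35 = 574
e × U → 0.8870 × 69 = 61.20
Denom → 574 + 61.20 = 635.20
RR3 = 306 / 635.20 = 0.4817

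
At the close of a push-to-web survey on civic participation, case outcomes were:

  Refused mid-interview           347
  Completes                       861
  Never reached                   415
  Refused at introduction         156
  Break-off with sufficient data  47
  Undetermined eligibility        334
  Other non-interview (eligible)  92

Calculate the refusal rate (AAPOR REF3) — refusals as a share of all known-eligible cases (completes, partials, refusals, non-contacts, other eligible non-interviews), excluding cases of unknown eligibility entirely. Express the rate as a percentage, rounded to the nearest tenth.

Declined to participate = 156 + 347 = 503
Num = 503
Denominator = 861 + 47 + 503 + 415 + 92 = 1918
REF3 = 503 / 1918 = 0.2623

26.2%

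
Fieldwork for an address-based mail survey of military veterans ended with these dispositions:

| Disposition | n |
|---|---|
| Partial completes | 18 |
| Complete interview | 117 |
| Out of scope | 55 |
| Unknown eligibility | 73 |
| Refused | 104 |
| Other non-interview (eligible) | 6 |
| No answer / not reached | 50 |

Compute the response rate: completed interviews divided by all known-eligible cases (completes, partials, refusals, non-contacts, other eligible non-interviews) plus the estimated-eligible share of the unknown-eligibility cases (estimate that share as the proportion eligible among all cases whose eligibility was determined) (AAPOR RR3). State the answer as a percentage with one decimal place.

32.8%

Top = 117
Known eligible = 117 + 18 + 104 + 50 + 6 = 295
e = 295 / (295 + 55) = 295 / 350 = 0.8429
e × U = 0.8429 × 73 = 61.53
Base = 295 + 61.53 = 356.53
RR3 = 117 / 356.53 = 0.3282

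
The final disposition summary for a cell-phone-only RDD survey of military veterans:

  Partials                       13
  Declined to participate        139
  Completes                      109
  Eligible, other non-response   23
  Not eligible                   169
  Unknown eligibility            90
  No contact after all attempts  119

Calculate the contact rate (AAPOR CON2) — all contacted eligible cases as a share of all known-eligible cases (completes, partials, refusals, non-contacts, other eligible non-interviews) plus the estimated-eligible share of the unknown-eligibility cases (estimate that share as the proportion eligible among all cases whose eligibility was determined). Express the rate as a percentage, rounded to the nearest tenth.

60.9%

Top: 109 + 13 + 139 + 23 = 284
Known eligible: 109 + 13 + 139 + 119 + 23 = 403
e = 403 / (403 + 169) = 403 / 572 = 0.7045
e × U: 0.7045 × 90 = 63.41
Base: 403 + 63.41 = 466.41
CON2 = 284 / 466.41 = 0.6089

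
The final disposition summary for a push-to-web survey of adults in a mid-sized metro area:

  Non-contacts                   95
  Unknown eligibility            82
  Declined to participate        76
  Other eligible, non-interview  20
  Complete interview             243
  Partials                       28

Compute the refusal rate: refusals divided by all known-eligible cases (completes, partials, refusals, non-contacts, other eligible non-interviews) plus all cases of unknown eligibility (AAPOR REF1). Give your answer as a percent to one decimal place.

14.0%

Top: 76
Denom: 243 + 28 + 76 + 95 + 20 + 82 = 544
REF1 = 76 / 544 = 0.1397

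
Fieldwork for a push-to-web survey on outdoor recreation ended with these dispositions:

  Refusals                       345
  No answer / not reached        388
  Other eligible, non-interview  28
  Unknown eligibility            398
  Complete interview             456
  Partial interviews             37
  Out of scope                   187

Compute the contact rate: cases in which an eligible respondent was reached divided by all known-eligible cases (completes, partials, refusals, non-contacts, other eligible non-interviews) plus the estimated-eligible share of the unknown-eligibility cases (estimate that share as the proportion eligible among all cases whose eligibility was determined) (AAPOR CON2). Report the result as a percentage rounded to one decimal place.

Num = 456 + 37 + 345 + 28 = 866
Eligible (known) = 456 + 37 + 345 + 388 + 28 = 1254
e = 1254 / (1254 + 187) = 1254 / 1441 = 0.8702
Estimated eligible among unknowns = 0.8702 × 398 = 346.34
Base = 1254 + 346.34 = 1600.34
CON2 = 866 / 1600.34 = 0.5411

54.1%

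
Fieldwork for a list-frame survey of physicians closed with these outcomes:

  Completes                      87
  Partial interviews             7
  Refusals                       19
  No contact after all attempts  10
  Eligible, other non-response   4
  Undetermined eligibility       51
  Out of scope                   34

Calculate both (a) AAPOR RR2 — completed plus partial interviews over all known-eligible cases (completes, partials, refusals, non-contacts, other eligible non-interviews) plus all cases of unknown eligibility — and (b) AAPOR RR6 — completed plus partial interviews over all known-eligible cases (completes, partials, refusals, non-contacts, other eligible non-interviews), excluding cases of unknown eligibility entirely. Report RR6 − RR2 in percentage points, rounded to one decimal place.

Numerator = 87 + 7 = 94
Denom = 87 + 7 + 19 + 10 + 4 + 51 = 178
RR2 = 94 / 178 = 0.5281
Denom = 87 + 7 + 19 + 10 + 4 = 127
RR6 = 94 / 127 = 0.7402
Difference = 74.02 − 52.81 = 21.21 percentage points

21.2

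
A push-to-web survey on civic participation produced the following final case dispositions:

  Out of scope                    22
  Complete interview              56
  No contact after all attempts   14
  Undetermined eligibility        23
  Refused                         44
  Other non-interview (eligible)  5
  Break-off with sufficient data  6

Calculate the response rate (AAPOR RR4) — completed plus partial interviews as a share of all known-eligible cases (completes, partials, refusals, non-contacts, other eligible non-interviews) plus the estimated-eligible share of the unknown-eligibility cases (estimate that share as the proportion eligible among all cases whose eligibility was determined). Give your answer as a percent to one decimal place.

Num: 56 + 6 = 62
Determined eligible: 56 + 6 + 44 + 14 + 5 = 125
e = 125 / (125 + 22) = 125 / 147 = 0.8503
e × U: 0.8503 × 23 = 19.56
Denom: 125 + 19.56 = 144.56
RR4 = 62 / 144.56 = 0.4289

42.9%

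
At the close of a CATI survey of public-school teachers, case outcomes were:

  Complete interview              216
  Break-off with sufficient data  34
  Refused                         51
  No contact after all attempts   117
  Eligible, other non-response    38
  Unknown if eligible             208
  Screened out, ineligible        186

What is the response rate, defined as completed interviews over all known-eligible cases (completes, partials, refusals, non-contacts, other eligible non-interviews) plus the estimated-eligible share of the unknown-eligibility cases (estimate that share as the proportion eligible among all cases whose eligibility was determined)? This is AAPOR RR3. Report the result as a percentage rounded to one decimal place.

35.8%

Top → 216
Determined eligible → 216 + 34 + 51 + 117 + 38 = 456
e = 456 / (456 + 186) = 456 / 642 = 0.7103
Estimated eligible among unknowns → 0.7103 × 208 = 147.74
Denominator → 456 + 147.74 = 603.74
RR3 = 216 / 603.74 = 0.3578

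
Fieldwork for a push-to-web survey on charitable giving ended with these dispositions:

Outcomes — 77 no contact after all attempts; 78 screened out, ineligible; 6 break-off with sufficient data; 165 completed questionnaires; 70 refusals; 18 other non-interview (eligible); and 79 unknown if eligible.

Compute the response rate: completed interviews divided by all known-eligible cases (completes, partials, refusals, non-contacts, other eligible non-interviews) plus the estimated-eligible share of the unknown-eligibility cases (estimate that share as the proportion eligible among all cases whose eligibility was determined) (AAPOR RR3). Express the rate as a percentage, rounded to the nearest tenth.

Num = 165
Determined eligible = 165 + 6 + 70 + 77 + 18 = 336
e = 336 / (336 + 78) = 336 / 414 = 0.8116
e × U = 0.8116 × 79 = 64.12
Denominator = 336 + 64.12 = 400.12
RR3 = 165 / 400.12 = 0.4124

41.2%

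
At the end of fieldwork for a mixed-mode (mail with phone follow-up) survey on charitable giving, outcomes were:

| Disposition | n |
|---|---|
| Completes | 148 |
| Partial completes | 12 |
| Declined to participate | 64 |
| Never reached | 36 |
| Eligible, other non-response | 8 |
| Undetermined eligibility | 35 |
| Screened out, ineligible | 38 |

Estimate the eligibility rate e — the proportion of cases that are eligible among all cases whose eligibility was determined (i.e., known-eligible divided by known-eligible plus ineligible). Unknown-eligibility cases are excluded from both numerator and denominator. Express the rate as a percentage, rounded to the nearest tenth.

Determined eligible: 148 + 12 + 64 + 36 + 8 = 268
e = 268 / (268 + 38) = 268 / 306 = 0.8758

87.6%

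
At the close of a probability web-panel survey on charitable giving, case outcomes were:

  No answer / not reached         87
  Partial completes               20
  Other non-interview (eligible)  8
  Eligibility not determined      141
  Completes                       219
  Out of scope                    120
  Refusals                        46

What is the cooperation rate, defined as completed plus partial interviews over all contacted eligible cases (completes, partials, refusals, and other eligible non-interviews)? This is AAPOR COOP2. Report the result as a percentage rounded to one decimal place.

81.6%

Top: 219 + 20 = 239
Base: 219 + 20 + 46 + 8 = 293
COOP2 = 239 / 293 = 0.8157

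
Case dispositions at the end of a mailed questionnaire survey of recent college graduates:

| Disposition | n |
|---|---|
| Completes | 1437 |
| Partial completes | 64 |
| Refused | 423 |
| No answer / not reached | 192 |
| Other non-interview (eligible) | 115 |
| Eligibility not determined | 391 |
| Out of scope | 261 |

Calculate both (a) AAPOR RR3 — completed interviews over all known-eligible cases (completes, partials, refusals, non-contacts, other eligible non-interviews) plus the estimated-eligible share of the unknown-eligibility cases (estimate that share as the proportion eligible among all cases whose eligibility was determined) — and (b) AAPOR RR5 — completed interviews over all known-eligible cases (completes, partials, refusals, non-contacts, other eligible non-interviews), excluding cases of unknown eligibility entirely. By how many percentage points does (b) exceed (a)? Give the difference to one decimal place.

8.7

Numerator = 1437
Eligible (known) = 1437 + 64 + 423 + 192 + 115 = 2231
e = 2231 / (2231 + 261) = 2231 / 2492 = 0.8953
Eligible share of unknowns = 0.8953 × 391 = 350.06
Denominator = 2231 + 350.06 = 2581.06
RR3 = 1437 / 2581.06 = 0.5567
Denominator = 1437 + 64 + 423 + 192 + 115 = 2231
RR5 = 1437 / 2231 = 0.6441
Difference = 64.41 − 55.67 = 8.74 percentage points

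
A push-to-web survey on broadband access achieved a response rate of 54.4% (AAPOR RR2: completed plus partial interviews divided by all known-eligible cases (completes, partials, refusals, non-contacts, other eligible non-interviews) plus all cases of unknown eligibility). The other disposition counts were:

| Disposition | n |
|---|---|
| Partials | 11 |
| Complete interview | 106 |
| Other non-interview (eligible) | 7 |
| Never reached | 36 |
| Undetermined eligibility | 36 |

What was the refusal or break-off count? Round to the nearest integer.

Numerator: 106 + 11 = 117
RR2 = 117 / D = 0.544
D = 117 / 0.544 = 215.1
Rest of base = 196
refusal or break-off = 215.1 − 196 ≈ 19

19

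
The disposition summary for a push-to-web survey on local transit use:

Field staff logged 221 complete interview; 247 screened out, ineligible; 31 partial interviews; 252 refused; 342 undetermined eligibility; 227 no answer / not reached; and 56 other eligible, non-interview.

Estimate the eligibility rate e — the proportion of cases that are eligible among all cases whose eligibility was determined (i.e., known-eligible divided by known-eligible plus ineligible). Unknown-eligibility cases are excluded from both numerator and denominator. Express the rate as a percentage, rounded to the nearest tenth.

Determined eligible: 221 + 31 + 252 + 227 + 56 = 787
e = 787 / (787 + 247) = 787 / 1034 = 0.7611

76.1%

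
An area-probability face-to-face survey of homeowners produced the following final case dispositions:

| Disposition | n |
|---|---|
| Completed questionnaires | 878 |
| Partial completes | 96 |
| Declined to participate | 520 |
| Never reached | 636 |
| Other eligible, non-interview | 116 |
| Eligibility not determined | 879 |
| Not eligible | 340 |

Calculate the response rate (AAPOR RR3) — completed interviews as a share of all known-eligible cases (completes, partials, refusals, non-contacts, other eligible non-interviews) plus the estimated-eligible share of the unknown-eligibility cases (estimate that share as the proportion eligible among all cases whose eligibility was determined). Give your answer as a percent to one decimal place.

Numerator → 878
Eligible (known) → 878 + 96 + 520 + 636 + 116 = 2246
e = 2246 / (2246 + 340) = 2246 / 2586 = 0.8685
Eligible share of unknowns → 0.8685 × 879 = 763.41
Denom → 2246 + 763.41 = 3009.41
RR3 = 878 / 3009.41 = 0.2918

29.2%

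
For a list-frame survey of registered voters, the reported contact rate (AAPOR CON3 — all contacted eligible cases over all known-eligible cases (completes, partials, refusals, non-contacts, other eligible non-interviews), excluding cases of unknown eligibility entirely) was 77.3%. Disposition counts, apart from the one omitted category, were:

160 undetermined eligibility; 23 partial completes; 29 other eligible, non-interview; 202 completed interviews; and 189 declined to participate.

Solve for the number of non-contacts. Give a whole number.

130

Numerator → 202 + 23 + 189 + 29 = 443
CON3 = 443 / D = 0.773
D = 443 / 0.773 = 573.1
Rest of base = 443
non-contacts = 573.1 − 443 ≈ 130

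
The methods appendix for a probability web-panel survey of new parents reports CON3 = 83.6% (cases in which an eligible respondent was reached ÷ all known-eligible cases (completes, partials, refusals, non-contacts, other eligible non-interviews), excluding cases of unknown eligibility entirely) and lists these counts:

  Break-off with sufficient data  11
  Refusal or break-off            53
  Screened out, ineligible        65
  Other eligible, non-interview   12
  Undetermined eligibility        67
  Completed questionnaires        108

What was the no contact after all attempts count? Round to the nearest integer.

36

Num → 108 + 11 + 53 + 12 = 184
CON3 = 184 / D = 0.836
D = 184 / 0.836 = 220.1
Remaining denominator categories sum to 184
no contact after all attempts = 220.1 − 184 ≈ 36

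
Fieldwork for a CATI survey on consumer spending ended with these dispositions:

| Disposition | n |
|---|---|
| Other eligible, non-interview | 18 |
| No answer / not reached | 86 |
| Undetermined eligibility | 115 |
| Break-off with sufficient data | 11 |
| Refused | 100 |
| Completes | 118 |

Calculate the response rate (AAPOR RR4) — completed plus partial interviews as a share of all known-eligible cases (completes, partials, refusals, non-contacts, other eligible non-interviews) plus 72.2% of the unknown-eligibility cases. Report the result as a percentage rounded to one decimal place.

31.0%

Numerator → 118 + 11 = 129
Eligible (known) → 118 + 11 + 100 + 86 + 18 = 333
e × U → 0.7220 × 115 = 83.03
Denominator → 333 + 83.03 = 416.03
RR4 = 129 / 416.03 = 0.3101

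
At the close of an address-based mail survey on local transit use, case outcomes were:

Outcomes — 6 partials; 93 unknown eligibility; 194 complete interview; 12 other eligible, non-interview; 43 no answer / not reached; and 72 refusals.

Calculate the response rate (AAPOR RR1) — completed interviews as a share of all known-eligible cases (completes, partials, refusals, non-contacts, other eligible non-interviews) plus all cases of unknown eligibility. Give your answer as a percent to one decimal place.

Num: 194
Denominator: 194 + 6 + 72 + 43 + 12 + 93 = 420
RR1 = 194 / 420 = 0.4619

46.2%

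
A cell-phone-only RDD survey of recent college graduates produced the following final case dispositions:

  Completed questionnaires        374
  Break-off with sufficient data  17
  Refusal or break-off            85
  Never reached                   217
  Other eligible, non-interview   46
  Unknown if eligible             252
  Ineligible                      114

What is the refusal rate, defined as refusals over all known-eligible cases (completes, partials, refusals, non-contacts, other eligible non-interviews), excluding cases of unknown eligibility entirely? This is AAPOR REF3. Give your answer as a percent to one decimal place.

11.5%

Top: 85
Denominator: 374 + 17 + 85 + 217 + 46 = 739
REF3 = 85 / 739 = 0.1150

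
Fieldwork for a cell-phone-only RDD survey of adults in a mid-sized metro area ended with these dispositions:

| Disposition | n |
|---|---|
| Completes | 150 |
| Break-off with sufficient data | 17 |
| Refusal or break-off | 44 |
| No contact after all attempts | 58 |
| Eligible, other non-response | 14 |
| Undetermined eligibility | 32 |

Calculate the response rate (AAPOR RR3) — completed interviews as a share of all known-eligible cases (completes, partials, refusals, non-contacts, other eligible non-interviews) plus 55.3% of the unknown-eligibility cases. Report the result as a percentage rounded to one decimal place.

49.9%

Num → 150
Known eligible → 150 + 17 + 44 + 58 + 14 = 283
Eligible share of unknowns → 0.5530 × 32 = 17.70
Denominator → 283 + 17.70 = 300.70
RR3 = 150 / 300.70 = 0.4988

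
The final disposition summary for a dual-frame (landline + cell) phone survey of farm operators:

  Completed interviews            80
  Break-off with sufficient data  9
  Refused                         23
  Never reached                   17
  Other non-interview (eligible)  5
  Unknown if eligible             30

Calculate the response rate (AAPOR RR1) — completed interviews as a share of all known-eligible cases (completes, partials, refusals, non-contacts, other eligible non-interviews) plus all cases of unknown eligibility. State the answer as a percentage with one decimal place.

48.8%

Num → 80
Denominator → 80 + 9 + 23 + 17 + 5 + 30 = 164
RR1 = 80 / 164 = 0.4878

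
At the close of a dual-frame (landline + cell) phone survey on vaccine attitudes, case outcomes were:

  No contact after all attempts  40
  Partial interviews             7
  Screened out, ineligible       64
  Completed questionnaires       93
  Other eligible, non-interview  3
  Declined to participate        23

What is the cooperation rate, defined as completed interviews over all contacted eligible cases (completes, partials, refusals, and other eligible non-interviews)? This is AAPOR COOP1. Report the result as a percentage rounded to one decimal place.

Top: 93
Denom: 93 + 7 + 23 + 3 = 126
COOP1 = 93 / 126 = 0.7381

73.8%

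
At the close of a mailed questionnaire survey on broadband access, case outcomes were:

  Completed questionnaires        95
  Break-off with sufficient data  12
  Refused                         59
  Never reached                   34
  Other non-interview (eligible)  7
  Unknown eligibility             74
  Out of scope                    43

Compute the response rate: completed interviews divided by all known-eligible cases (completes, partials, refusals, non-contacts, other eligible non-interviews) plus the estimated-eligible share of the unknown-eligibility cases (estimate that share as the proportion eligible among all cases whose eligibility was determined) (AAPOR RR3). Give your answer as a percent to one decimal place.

Top: 95
Eligible (known): 95 + 12 + 59 + 34 + 7 = 207
e = 207 / (207 + 43) = 207 / 250 = 0.8280
e × U: 0.8280 × 74 = 61.27
Denominator: 207 + 61.27 = 268.27
RR3 = 95 / 268.27 = 0.3541

35.4%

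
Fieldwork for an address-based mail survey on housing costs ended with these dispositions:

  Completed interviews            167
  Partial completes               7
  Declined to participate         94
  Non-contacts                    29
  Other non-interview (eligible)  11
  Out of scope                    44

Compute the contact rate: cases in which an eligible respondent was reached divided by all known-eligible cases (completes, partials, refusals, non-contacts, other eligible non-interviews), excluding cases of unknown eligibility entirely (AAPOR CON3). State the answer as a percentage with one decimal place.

90.6%

Num = 167 + 7 + 94 + 11 = 279
Denom = 167 + 7 + 94 + 29 + 11 = 308
CON3 = 279 / 308 = 0.9058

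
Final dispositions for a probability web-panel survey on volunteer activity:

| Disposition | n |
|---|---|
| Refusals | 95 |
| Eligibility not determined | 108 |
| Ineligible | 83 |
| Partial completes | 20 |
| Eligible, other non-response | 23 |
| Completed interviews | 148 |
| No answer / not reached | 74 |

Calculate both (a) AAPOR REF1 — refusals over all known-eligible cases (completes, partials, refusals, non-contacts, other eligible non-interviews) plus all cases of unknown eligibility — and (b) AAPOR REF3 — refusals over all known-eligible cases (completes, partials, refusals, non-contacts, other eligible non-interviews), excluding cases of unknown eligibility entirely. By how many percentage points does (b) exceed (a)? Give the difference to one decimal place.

6.1

Num → 95
Denom → 148 + 20 + 95 + 74 + 23 + 108 = 468
REF1 = 95 / 468 = 0.2030
Denom → 148 + 20 + 95 + 74 + 23 = 360
REF3 = 95 / 360 = 0.2639
Difference = 26.39 − 20.30 = 6.09 percentage points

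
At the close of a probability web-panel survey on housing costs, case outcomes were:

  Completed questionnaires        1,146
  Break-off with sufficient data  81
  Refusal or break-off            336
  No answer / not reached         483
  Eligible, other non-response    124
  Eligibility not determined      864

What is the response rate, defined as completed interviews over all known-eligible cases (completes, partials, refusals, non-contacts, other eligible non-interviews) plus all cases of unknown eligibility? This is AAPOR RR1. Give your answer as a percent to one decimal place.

37.8%

Top = 1146
Denom = 1146 + 81 + 336 + 483 + 124 + 864 = 3034
RR1 = 1146 / 3034 = 0.3777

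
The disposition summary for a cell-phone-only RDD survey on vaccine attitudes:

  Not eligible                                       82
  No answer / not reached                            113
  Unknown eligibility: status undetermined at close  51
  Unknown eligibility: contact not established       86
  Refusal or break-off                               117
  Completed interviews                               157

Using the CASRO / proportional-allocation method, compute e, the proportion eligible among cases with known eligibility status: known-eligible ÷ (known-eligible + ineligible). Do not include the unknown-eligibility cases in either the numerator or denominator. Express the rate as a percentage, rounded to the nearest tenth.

82.5%

Eligibility not determined = 86 + 51 = 137
Determined eligible = 157 + 117 + 113 = 387
e = 387 / (387 + 82) = 387 / 469 = 0.8252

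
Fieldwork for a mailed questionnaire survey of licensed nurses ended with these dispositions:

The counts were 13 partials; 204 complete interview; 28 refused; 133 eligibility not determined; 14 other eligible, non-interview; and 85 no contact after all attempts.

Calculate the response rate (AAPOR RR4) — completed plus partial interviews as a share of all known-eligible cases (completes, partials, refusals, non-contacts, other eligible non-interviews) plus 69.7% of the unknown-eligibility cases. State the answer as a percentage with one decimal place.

Numerator: 204 + 13 = 217
Known eligible: 204 + 13 + 28 + 85 + 14 = 344
e × U: 0.6970 × 133 = 92.70
Denominator: 344 + 92.70 = 436.70
RR4 = 217 / 436.70 = 0.4969

49.7%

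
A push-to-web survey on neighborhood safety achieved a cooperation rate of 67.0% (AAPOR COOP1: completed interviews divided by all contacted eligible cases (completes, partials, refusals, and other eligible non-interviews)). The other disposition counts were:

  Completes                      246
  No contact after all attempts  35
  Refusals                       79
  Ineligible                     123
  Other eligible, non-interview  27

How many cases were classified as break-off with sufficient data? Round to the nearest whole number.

15

COOP1 = 246 / D = 0.670
D = 246 / 0.670 = 367.2
Rest of base = 352
break-off with sufficient data = 367.2 − 352 ≈ 15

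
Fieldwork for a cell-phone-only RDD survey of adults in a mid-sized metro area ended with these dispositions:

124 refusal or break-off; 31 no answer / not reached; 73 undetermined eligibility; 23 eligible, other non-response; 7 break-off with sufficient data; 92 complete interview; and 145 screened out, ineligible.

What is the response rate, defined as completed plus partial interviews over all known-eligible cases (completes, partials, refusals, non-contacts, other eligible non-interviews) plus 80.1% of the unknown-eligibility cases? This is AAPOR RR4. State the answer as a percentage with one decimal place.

Num: 92 + 7 = 99
Known eligible: 92 + 7 + 124 + 31 + 23 = 277
Estimated eligible among unknowns: 0.8010 × 73 = 58.47
Base: 277 + 58.47 = 335.47
RR4 = 99 / 335.47 = 0.2951

29.5%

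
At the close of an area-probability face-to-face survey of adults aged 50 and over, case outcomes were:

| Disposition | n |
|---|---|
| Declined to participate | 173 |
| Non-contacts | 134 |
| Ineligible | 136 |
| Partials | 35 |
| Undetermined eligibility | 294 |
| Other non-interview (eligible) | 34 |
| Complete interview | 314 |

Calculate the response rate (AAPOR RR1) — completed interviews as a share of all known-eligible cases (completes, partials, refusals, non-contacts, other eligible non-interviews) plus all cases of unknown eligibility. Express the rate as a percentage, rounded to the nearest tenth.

31.9%

Top = 314
Denom = 314 + 35 + 173 + 134 + 34 + 294 = 984
RR1 = 314 / 984 = 0.3191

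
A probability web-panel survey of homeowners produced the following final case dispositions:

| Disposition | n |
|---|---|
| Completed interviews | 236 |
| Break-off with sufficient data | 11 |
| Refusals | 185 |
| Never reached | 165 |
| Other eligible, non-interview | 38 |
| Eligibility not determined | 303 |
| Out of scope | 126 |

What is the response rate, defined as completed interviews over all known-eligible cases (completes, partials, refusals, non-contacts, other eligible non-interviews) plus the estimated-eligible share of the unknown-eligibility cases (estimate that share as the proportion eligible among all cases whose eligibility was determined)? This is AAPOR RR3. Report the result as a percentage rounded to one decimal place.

26.6%

Num: 236
Known eligible: 236 + 11 + 185 + 165 + 38 = 635
e = 635 / (635 + 126) = 635 / 761 = 0.8344
e × U: 0.8344 × 303 = 252.82
Denom: 635 + 252.82 = 887.82
RR3 = 236 / 887.82 = 0.2658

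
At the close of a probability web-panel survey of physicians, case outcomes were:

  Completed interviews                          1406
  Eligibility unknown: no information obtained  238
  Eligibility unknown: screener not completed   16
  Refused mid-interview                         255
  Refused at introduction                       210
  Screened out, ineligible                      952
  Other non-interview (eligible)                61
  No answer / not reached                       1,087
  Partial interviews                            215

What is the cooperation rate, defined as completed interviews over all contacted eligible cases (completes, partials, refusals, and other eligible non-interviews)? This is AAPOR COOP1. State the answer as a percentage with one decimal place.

Refusals = 210 + 255 = 465
Unknown if eligible = 16 + 238 = 254
Top → 1406
Base → 1406 + 215 + 465 + 61 = 2147
COOP1 = 1406 / 2147 = 0.6549

65.5%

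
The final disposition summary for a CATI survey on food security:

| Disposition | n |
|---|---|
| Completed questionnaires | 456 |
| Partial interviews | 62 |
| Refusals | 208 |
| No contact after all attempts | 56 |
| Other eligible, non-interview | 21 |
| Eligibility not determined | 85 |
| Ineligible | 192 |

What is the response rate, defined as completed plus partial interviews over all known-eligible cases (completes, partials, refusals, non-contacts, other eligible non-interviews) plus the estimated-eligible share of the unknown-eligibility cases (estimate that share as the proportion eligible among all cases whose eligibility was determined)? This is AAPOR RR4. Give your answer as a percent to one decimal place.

Top → 456 + 62 = 518
Determined eligible → 456 + 62 + 208 + 56 + 21 = 803
e = 803 / (803 + 192) = 803 / 995 = 0.8070
e × U → 0.8070 × 85 = 68.59
Base → 803 + 68.59 = 871.59
RR4 = 518 / 871.59 = 0.5943

59.4%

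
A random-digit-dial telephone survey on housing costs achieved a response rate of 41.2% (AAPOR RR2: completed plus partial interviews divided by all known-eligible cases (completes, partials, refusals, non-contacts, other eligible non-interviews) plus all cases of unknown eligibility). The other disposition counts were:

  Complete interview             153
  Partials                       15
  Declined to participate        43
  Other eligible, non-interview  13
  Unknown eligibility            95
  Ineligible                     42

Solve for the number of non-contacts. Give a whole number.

89

Top: 153 + 15 = 168
RR2 = 168 / D = 0.412
D = 168 / 0.412 = 407.8
Remaining denominator categories sum to 319
non-contacts = 407.8 − 319 ≈ 89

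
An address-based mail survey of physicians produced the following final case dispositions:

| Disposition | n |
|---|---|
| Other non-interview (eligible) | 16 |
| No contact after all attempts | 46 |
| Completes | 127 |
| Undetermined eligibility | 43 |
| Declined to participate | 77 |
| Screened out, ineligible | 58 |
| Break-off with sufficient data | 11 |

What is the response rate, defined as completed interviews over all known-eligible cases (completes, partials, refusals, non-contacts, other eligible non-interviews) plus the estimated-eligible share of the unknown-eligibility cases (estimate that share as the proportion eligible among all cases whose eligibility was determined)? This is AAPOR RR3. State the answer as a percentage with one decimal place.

Top = 127
Eligible (known) = 127 + 11 + 77 + 46 + 16 = 277
e = 277 / (277 + 58) = 277 / 335 = 0.8269
Eligible share of unknowns = 0.8269 × 43 = 35.56
Denominator = 277 + 35.56 = 312.56
RR3 = 127 / 312.56 = 0.4063

40.6%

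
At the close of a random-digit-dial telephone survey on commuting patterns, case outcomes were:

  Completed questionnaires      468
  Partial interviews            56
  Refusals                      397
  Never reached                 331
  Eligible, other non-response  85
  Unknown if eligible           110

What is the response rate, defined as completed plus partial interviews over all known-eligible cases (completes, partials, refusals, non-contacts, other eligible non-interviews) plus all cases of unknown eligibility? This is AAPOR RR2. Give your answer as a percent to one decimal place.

36.2%

Num → 468 + 56 = 524
Base → 468 + 56 + 397 + 331 + 85 + 110 = 1447
RR2 = 524 / 1447 = 0.3621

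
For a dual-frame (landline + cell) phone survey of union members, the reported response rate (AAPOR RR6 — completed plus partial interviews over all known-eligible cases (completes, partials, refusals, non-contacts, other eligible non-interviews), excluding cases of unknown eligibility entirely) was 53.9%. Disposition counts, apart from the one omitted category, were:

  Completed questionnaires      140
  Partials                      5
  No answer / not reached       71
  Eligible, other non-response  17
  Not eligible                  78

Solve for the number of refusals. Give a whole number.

Num = 140 + 5 = 145
RR6 = 145 / D = 0.539
D = 145 / 0.539 = 269.0
Remaining denominator categories sum to 233
refusals = 269.0 − 233 ≈ 36

36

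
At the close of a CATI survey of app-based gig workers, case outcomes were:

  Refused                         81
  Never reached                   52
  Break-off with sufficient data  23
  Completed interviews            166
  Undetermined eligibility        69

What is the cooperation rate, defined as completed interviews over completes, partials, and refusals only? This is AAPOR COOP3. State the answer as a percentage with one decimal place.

61.5%

Top → 166
Denominator → 166 + 23 + 81 = 270
COOP3 = 166 / 270 = 0.6148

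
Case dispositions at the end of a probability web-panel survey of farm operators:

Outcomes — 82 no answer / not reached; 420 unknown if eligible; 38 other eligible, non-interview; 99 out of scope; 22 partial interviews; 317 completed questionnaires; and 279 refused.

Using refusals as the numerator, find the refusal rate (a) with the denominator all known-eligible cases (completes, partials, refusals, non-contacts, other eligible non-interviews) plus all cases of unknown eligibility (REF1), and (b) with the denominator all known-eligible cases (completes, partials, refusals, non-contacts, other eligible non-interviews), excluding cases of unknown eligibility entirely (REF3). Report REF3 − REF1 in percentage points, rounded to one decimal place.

13.7

Top: 279
Base: 317 + 22 + 279 + 82 + 38 + 420 = 1158
REF1 = 279 / 1158 = 0.2409
Base: 317 + 22 + 279 + 82 + 38 = 738
REF3 = 279 / 738 = 0.3780
Difference = 37.80 − 24.09 = 13.71 percentage points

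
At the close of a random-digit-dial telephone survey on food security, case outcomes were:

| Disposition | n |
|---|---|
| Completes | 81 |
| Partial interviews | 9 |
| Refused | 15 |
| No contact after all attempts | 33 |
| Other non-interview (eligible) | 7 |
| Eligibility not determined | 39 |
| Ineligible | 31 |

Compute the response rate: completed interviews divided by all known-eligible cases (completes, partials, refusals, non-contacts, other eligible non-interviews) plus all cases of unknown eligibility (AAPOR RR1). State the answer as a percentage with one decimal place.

Numerator → 81
Denom → 81 + 9 + 15 + 33 + 7 + 39 = 184
RR1 = 81 / 184 = 0.4402

44.0%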